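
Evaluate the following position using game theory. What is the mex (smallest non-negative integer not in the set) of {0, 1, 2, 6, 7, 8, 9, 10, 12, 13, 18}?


Set = {0, 1, 2, 6, 7, 8, 9, 10, 12, 13, 18}
0 is in the set.
1 is in the set.
2 is in the set.
3 is NOT in the set. This is the mex.
mex = 3

3


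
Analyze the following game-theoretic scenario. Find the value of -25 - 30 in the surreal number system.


x = -25, y = 30
x - y = -25 - 30 = -55

-55


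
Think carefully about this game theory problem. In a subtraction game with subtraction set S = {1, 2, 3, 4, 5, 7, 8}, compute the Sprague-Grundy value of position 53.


The subtraction set is S = {1, 2, 3, 4, 5, 7, 8}.
G(k) = mex{ G(k - s) : s in S, s <= k }. We compute iteratively: G(0) = 0.
G(1) = mex({0}) = 1
G(2) = mex({0, 1}) = 2
G(3) = mex({0, 1, 2}) = 3
G(4) = mex({0, 1, 2, 3}) = 4
G(5) = mex({0, 1, 2, 3, 4}) = 5
G(6) = mex({1, 2, 3, 4, 5}) = 0
G(7) = mex({0, 2, 3, 4, 5}) = 1
G(8) = mex({0, 1, 3, 4, 5}) = 2
G(9) = mex({0, 1, 2, 4, 5}) = 3
G(10) = mex({0, 1, 2, 3, 5}) = 4
G(11) = mex({0, 1, 2, 3, 4}) = 5
G(12) = mex({1, 2, 3, 4, 5}) = 0
G(13) = mex({0, 2, 3, 4, 5}) = 1
Observe that G(6)..G(13) = 0, 1, 2, 3, 4, 5, 0, 1 repeats G(0)..G(7) = 0, 1, 2, 3, 4, 5, 0, 1.
For k >= max(S) = 8, G(k) is determined by the previous 8 values G(k-8)..G(k-1); a window of 8 consecutive values has recurred shifted by 6, so by induction G(k + 6) = G(k) for all k >= 0: the sequence is periodic from the start with period 6.
One period: G(0..5) = 0, 1, 2, 3, 4, 5.
53 mod 6 = 5, so G(53) = G(5) = 5.

5


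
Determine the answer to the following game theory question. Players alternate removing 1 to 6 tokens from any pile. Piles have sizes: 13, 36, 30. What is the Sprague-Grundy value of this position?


Subtraction set: {1, 2, 3, 4, 5, 6}
For this subtraction set, G(n) = n mod 7 (period = max + 1 = 7).
Pile 1 (size 13): G(13) = 13 mod 7 = 6
Pile 2 (size 36): G(36) = 36 mod 7 = 1
Pile 3 (size 30): G(30) = 30 mod 7 = 2
Total Grundy value = XOR of all: 6 XOR 1 XOR 2 = 5

5


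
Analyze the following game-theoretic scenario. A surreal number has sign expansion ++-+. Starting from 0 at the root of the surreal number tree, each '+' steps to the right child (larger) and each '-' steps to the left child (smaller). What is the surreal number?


Sign expansion: ++-+
Rule: track bounds (lo, hi), initially (-inf, +inf). On '+', the current value becomes lo and we move to the simplest number in (value, hi): value + 1 if hi = +inf, otherwise the midpoint (value + hi)/2. On '-', the current value becomes hi and we move to value - 1 if lo = -inf, otherwise the midpoint (lo + value)/2.
Start at 0.
Step 1: sign = +, move right. Bounds: (0, +inf). Value = 1
Step 2: sign = +, move right. Bounds: (1, +inf). Value = 2
Step 3: sign = -, move left. Bounds: (1, 2). Value = 3/2
Step 4: sign = +, move right. Bounds: (3/2, 2). Value = 7/4
The surreal number with sign expansion ++-+ is 7/4.

7/4


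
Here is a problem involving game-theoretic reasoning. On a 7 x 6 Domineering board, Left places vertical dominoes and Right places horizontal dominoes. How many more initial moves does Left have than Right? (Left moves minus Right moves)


Board is 7 x 6 (rows x cols).
Left (vertical) placements: (rows-1) * cols = 6 * 6 = 36
Right (horizontal) placements: rows * (cols-1) = 7 * 5 = 35
Advantage = Left - Right = 36 - 35 = 1

1


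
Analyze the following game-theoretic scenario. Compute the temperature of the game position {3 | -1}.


The game is {3 | -1}, a switch {a | b} with numbers a > b.
Cooling {a | b} by t gives {a - t | b + t}, which stops being hot when a - t = b + t, i.e. at t = (a - b)/2. So the temperature of a switch is (a - b)/2.
Temperature = (Left option - Right option) / 2
= (3 - (-1)) / 2
= 4 / 2
= 2

2


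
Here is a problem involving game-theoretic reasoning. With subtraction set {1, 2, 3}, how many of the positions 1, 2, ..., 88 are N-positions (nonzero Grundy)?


Subtraction set S = {1, 2, 3}, so G(n) = n mod 4.
G(n) = 0 when n is a multiple of 4.
Multiples of 4 in [1, 88]: 22
N-positions (nonzero Grundy) = 88 - 22 = 66

66


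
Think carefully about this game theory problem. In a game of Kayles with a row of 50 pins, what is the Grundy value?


Kayles: a move removes 1 or 2 adjacent pins from a contiguous row.
Removing pins from a row of k leaves two independent rows (a, b) with a + b = k - 1 (one pin) or a + b = k - 2 (two pins); an end removal gives a = 0.
By Sprague-Grundy, G(k) = mex{ G(a) XOR G(b) } over all these splits. G(0) = 0.
G(1): splits (0,0):0^0=0 -> mex({0}) = 1
G(2): splits (0,1):0^1=1 (0,0):0^0=0 -> mex({0, 1}) = 2
G(3): splits (0,2):0^2=2 (1,1):1^1=0 (0,1):0^1=1 -> mex({0, 1, 2}) = 3
G(4): splits (0,3):0^3=3 (1,2):1^2=3 (0,2):0^2=2 (1,1):1^1=0 -> mex({0, 2, 3}) = 1
G(5): splits (0,4):0^1=1 (1,3):1^3=2 (2,2):2^2=0 (0,3):0^3=3 (1,2):1^2=3 -> mex({0, 1, 2, 3}) = 4
G(6) = mex({0, 1, 2, 4}) = 3
G(7) = mex({0, 1, 3, 4, 5}) = 2
G(8) = mex({0, 2, 3, 5, 6}) = 1
G(9) = mex({0, 1, 2, 3, 6, 7}) = 4
G(10) = mex({0, 1, 3, 4, 5, 7}) = 2
G(11) = mex({0, 1, 2, 3, 4, 5}) = 6
G(12) = mex({0, 1, 2, 3, 5, 6, 7}) = 4
G(13) = mex({0, 2, 3, 4, 6, 7}) = 1
G(14) = mex({0, 1, 4, 5, 6, 7}) = 2
G(15) = mex({0, 1, 2, 3, 4, 5, 6}) = 7
G(16) = mex({0, 2, 3, 5, 6, 7}) = 1
G(17) = mex({0, 1, 2, 3, 5, 6, 7}) = 4
G(18) = mex({0, 1, 2, 4, 5, 6}) = 3
G(19) = mex({0, 1, 3, 4, 5, 7}) = 2
G(20) = mex({0, 2, 3, 4, 5, 6, 7}) = 1
G(21) = mex({0, 1, 2, 3, 5, 6, 7}) = 4
G(22) = mex({0, 1, 2, 3, 4, 5, 7}) = 6
G(23) = mex({0, 1, 2, 3, 4, 5, 6}) = 7
G(24) = mex({0, 1, 2, 3, 5, 6, 7}) = 4
G(25) = mex({0, 2, 3, 4, 6, 7}) = 1
G(26) = mex({0, 1, 3, 4, 5, 6, 7}) = 2
G(27) = mex({0, 1, 2, 3, 4, 5, 6, 7}) = 8
G(28) = mex({0, 1, 2, 3, 4, 6, 7, 8}) = 5
G(29) = mex({0, 1, 2, 3, 5, 6, 7, 8, 9}) = 4
G(30) = mex({0, 1, 2, 3, 4, 5, 6, 9, 10}) = 7
G(31) = mex({0, 1, 3, 4, 5, 7, 10, 11}) = 2
G(32) = mex({0, 2, 3, 4, 5, 6, 7, 9, 11}) = 1
G(33) = mex({0, 1, 2, 3, 4, 5, 6, 7, 9, 12}) = 8
G(34) = mex({0, 1, 2, 3, 4, 5, 7, 8, 11, 12}) = 6
G(35) = mex({0, 1, 2, 3, 4, 5, 6, 8, 9, 10, 11}) = 7
G(36) = mex({0, 1, 2, 3, 5, 6, 7, 9, 10}) = 4
G(37) = mex({0, 2, 3, 4, 6, 7, 9, 10, 11, 12}) = 1
G(38) = mex({0, 1, 3, 4, 5, 6, 7, 9, 10, 11, 12}) = 2
G(39) = mex({0, 1, 2, 4, 5, 6, 7, 9, 10, 12, 14}) = 3
G(40) = mex({0, 2, 3, 4, 6, 7, 11, 12, 14}) = 1
G(41) = mex({0, 1, 2, 3, 5, 6, 7, 9, 10, 11, 12}) = 4
G(42) = mex({0, 1, 2, 3, 4, 5, 6, 9, 10}) = 7
G(43) = mex({0, 1, 3, 4, 5, 7, 9, 10, 12, 15}) = 2
G(44) = mex({0, 2, 3, 4, 5, 6, 7, 9, 10, 12, 15}) = 1
G(45) = mex({0, 1, 2, 3, 4, 5, 6, 7, 9, 10, 12, 14}) = 8
G(46) = mex({0, 1, 3, 4, 5, 7, 8, 11, 12, 14}) = 2
G(47) = mex({0, 1, 2, 3, 4, 5, 6, 8, 9, 10, 11, 12}) = 7
G(48) = mex({0, 1, 2, 3, 5, 6, 7, 9, 10}) = 4
G(49) = mex({0, 2, 3, 4, 6, 7, 9, 10, 11, 12, 15}) = 1
G(50) = mex({0, 1, 4, 5, 6, 7, 9, 11, 12, 14, 15}) = 2
Therefore G(50) = 2.

2


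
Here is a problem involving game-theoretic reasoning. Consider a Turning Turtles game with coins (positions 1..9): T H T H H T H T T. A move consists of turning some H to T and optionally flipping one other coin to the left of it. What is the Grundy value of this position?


Coins: T H T H H T H T T
Key fact: a single head at position k behaves exactly like a Nim heap of size k (turning it to T and optionally flipping a coin at j < k corresponds to moving the heap from k to j, or to 0), and heads combine as a disjunctive sum (two heads at the same place would cancel, matching j XOR j = 0). So the Nim-value is the XOR of the 1-indexed positions of the heads.
Face-up positions (1-indexed): [2, 4, 5, 7]
XOR 0 with 2: 0 XOR 2 = 2
XOR 2 with 4: 2 XOR 4 = 6
XOR 6 with 5: 6 XOR 5 = 3
XOR 3 with 7: 3 XOR 7 = 4
Nim-value = 4

4


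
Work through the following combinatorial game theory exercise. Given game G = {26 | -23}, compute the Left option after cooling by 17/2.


Original game: {26 | -23} (a switch {a | b} with a > b).
Cooling by t (for t below the temperature (a - b)/2 = 49/2) taxes each move by t: {a | b} cooled by t is {a - t | b + t}.
Cooling amount: t = 17/2
Cooled Left option: 26 - 17/2 = 35/2
Cooled Right option: -23 + 17/2 = -29/2
Cooled game: {35/2 | -29/2}
Left option = 35/2

35/2


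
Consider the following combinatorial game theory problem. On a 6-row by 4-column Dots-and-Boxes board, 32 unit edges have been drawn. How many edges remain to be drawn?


Grid: 6 x 4 boxes, i.e. 7 rows and 5 columns of dots.
Horizontal edges: (rows + 1) * cols = 7 * 4 = 28
Vertical edges: rows * (cols + 1) = 6 * 5 = 30
Total edges: 28 + 30 = 58
Edges drawn: 32
Remaining: 58 - 32 = 26

26


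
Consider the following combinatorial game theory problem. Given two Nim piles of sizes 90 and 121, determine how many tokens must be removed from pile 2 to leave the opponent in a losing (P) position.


Piles: 90 and 121
Current XOR: 90 XOR 121 = 35 (non-zero, so this is an N-position).
To make the XOR zero, we need to find a move that balances the piles.
For pile 2 (size 121): target = 121 XOR 35 = 90
We reduce pile 2 from 121 to 90.
Tokens removed: 121 - 90 = 31
Verification: 90 XOR 90 = 0

31


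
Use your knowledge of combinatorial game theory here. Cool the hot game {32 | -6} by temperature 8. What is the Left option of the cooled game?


Original game: {32 | -6} (a switch {a | b} with a > b).
Cooling by t (for t below the temperature (a - b)/2 = 19) taxes each move by t: {a | b} cooled by t is {a - t | b + t}.
Cooling amount: t = 8
Cooled Left option: 32 - 8 = 24
Cooled Right option: -6 + 8 = 2
Cooled game: {24 | 2}
Left option = 24

24


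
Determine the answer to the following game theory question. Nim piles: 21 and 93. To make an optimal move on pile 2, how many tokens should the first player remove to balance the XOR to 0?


Piles: 21 and 93
Current XOR: 21 XOR 93 = 72 (non-zero, so this is an N-position).
To make the XOR zero, we need to find a move that balances the piles.
For pile 2 (size 93): target = 93 XOR 72 = 21
We reduce pile 2 from 93 to 21.
Tokens removed: 93 - 21 = 72
Verification: 21 XOR 21 = 0

72


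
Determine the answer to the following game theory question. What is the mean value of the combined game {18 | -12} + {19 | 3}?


G1 = {18 | -12}, G2 = {19 | 3}
Each is a switch {a | b} with numbers a > b; its mean value is (a + b)/2, and mean value is additive over game sums: m(G1 + G2) = m(G1) + m(G2).
Mean of G1 = (18 + (-12))/2 = 6/2 = 3
Mean of G2 = (19 + (3))/2 = 22/2 = 11
Mean of G1 + G2 = 3 + 11 = 14

14


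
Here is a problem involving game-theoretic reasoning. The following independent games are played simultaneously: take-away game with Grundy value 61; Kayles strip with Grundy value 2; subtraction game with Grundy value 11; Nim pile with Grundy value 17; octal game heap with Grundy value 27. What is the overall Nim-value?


By the Sprague-Grundy theorem, the Grundy value of a sum of games is the XOR of individual Grundy values.
take-away game: Grundy value = 61. Running XOR: 0 XOR 61 = 61
Kayles strip: Grundy value = 2. Running XOR: 61 XOR 2 = 63
subtraction game: Grundy value = 11. Running XOR: 63 XOR 11 = 52
Nim pile: Grundy value = 17. Running XOR: 52 XOR 17 = 37
octal game heap: Grundy value = 27. Running XOR: 37 XOR 27 = 62
The combined Grundy value is 62.

62


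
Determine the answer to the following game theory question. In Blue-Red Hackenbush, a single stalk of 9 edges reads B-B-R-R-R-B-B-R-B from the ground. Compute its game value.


Edges (from ground): B-B-R-R-R-B-B-R-B
By Berlekamp's sign-expansion rule, a Blue-Red Hackenbush stalk has the value of the surreal number whose sign sequence is the edge sequence with B -> + and R -> -.
Sign sequence: ++---++-+
Trace the sign expansion in the surreal number tree, starting from 0:
Edge 1: B (sign +) -> bounds (0, +inf), value = 1
Edge 2: B (sign +) -> bounds (1, +inf), value = 2
Edge 3: R (sign -) -> bounds (1, 2), value = 3/2
Edge 4: R (sign -) -> bounds (1, 3/2), value = 5/4
Edge 5: R (sign -) -> bounds (1, 5/4), value = 9/8
Edge 6: B (sign +) -> bounds (9/8, 5/4), value = 19/16
Edge 7: B (sign +) -> bounds (19/16, 5/4), value = 39/32
Edge 8: R (sign -) -> bounds (19/16, 39/32), value = 77/64
Edge 9: B (sign +) -> bounds (77/64, 39/32), value = 155/128
Game value = 155/128

155/128


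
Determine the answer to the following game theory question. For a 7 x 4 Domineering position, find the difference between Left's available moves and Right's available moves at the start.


Board is 7 x 4 (rows x cols).
Left (vertical) placements: (rows-1) * cols = 6 * 4 = 24
Right (horizontal) placements: rows * (cols-1) = 7 * 3 = 21
Advantage = Left - Right = 24 - 21 = 3

3


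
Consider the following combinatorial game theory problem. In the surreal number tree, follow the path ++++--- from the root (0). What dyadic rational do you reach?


Sign expansion: ++++---
Rule: track bounds (lo, hi), initially (-inf, +inf). On '+', the current value becomes lo and we move to the simplest number in (value, hi): value + 1 if hi = +inf, otherwise the midpoint (value + hi)/2. On '-', the current value becomes hi and we move to value - 1 if lo = -inf, otherwise the midpoint (lo + value)/2.
Start at 0.
Step 1: sign = +, move right. Bounds: (0, +inf). Value = 1
Step 2: sign = +, move right. Bounds: (1, +inf). Value = 2
Step 3: sign = +, move right. Bounds: (2, +inf). Value = 3
Step 4: sign = +, move right. Bounds: (3, +inf). Value = 4
Step 5: sign = -, move left. Bounds: (3, 4). Value = 7/2
Step 6: sign = -, move left. Bounds: (3, 7/2). Value = 13/4
Step 7: sign = -, move left. Bounds: (3, 13/4). Value = 25/8
The surreal number with sign expansion ++++--- is 25/8.

25/8


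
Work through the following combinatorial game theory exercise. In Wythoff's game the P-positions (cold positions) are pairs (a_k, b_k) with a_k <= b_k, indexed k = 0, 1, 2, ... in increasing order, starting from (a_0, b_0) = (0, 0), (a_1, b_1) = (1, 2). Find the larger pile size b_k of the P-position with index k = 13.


By Wythoff's theorem, a_k = floor(k * phi) and b_k = floor(k * phi^2) = a_k + k, where phi = (1 + sqrt(5))/2 is the golden ratio.
phi = (1 + sqrt(5))/2 = 1.618034
phi^2 = phi + 1 = 2.618034
k = 13
k * phi^2 = 13 * 2.618034 = 34.034442
b_13 = floor(k * phi^2) = 34 (check: a_13 + k = 21 + 13 = 34)

34


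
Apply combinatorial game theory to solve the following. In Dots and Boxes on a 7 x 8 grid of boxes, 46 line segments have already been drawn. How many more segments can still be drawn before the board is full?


Grid: 7 x 8 boxes, i.e. 8 rows and 9 columns of dots.
Horizontal edges: (rows + 1) * cols = 8 * 8 = 64
Vertical edges: rows * (cols + 1) = 7 * 9 = 63
Total edges: 64 + 63 = 127
Edges drawn: 46
Remaining: 127 - 46 = 81

81


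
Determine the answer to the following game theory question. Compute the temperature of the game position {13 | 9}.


The game is {13 | 9}, a switch {a | b} with numbers a > b.
Cooling {a | b} by t gives {a - t | b + t}, which stops being hot when a - t = b + t, i.e. at t = (a - b)/2. So the temperature of a switch is (a - b)/2.
Temperature = (Left option - Right option) / 2
= (13 - (9)) / 2
= 4 / 2
= 2

2


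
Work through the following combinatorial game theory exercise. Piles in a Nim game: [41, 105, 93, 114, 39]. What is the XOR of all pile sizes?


We need the XOR (exclusive or) of all pile sizes.
After XOR-ing pile 1 (size 41): 0 XOR 41 = 41
After XOR-ing pile 2 (size 105): 41 XOR 105 = 64
After XOR-ing pile 3 (size 93): 64 XOR 93 = 29
After XOR-ing pile 4 (size 114): 29 XOR 114 = 111
After XOR-ing pile 5 (size 39): 111 XOR 39 = 72
The Nim-value of this position is 72.

72


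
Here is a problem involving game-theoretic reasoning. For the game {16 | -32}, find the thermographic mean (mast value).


Game = {16 | -32}, a switch {a | b} with numbers a > b.
Its thermograph has left wall a - t and right wall b + t, which meet at t = (a - b)/2, where both equal (a + b)/2. So the mast (mean value) is at (a + b)/2.
Mean = (16 + (-32))/2 = -16/2 = -8

-8


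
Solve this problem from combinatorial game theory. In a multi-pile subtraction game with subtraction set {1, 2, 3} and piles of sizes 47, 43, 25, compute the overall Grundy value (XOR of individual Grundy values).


Subtraction set: {1, 2, 3}
For this subtraction set, G(n) = n mod 4 (period = max + 1 = 4).
Pile 1 (size 47): G(47) = 47 mod 4 = 3
Pile 2 (size 43): G(43) = 43 mod 4 = 3
Pile 3 (size 25): G(25) = 25 mod 4 = 1
Total Grundy value = XOR of all: 3 XOR 3 XOR 1 = 1

1


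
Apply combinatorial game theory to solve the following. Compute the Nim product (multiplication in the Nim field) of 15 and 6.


Nim multiplication is bilinear over XOR: (u XOR v) * w = (u*w) XOR (v*w).
So we split each operand into its bit components and XOR the pairwise Nim products.
15 = 1 + 2 + 4 + 8 (as XOR of powers of 2).
6 = 2 + 4 (as XOR of powers of 2).
Using the standard Nim-product table on single bits:
  2*2 = 3,   2*4 = 8,   2*8 = 12,
  4*4 = 6,   4*8 = 11,  8*8 = 13,
and  1*x = x (identity), k*l = l*k (commutative).
Pairwise Nim products:
  1 * 2 = 2
  1 * 4 = 4
  2 * 2 = 3
  2 * 4 = 8
  4 * 2 = 8
  4 * 4 = 6
  8 * 2 = 12
  8 * 4 = 11
XOR them: 2 XOR 4 XOR 3 XOR 8 XOR 8 XOR 6 XOR 12 XOR 11 = 4.
Result: 15 * 6 = 4 (in Nim).

4


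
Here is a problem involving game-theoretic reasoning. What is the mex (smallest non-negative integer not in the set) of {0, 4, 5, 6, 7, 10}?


Set = {0, 4, 5, 6, 7, 10}
0 is in the set.
1 is NOT in the set. This is the mex.
mex = 1

1


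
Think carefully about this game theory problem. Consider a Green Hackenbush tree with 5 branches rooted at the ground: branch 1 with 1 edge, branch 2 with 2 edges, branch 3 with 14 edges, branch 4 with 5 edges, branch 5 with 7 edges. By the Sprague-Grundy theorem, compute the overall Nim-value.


The tree has 5 branches from the ground vertex.
In Green Hackenbush, the Nim-value of a simple path of length k is k.
Branch 1: length 1, Nim-value = 1
Branch 2: length 2, Nim-value = 2
Branch 3: length 14, Nim-value = 14
Branch 4: length 5, Nim-value = 5
Branch 5: length 7, Nim-value = 7
Total Nim-value = XOR of all branch values:
0 XOR 1 = 1
1 XOR 2 = 3
3 XOR 14 = 13
13 XOR 5 = 8
8 XOR 7 = 15
Nim-value of the tree = 15

15


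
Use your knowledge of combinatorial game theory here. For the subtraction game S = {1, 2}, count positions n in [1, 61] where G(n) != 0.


Subtraction set S = {1, 2}, so G(n) = n mod 3.
G(n) = 0 when n is a multiple of 3.
Multiples of 3 in [1, 61]: 20
N-positions (nonzero Grundy) = 61 - 20 = 41

41


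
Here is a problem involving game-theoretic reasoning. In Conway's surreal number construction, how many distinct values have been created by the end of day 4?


Day 0: {|} = 0 is born. Count = 1.
Day n: the number of surreal numbers born by day n is 2^(n+1) - 1.
By day 0: 2^1 - 1 = 1
By day 1: 2^2 - 1 = 3
By day 2: 2^3 - 1 = 7
By day 3: 2^4 - 1 = 15
By day 4: 2^5 - 1 = 31
By day 4: 31 surreal numbers.

31


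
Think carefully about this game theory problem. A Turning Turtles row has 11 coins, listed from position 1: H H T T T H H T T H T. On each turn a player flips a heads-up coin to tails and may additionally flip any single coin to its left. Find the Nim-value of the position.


Coins: H H T T T H H T T H T
Key fact: a single head at position k behaves exactly like a Nim heap of size k (turning it to T and optionally flipping a coin at j < k corresponds to moving the heap from k to j, or to 0), and heads combine as a disjunctive sum (two heads at the same place would cancel, matching j XOR j = 0). So the Nim-value is the XOR of the 1-indexed positions of the heads.
Face-up positions (1-indexed): [1, 2, 6, 7, 10]
XOR 0 with 1: 0 XOR 1 = 1
XOR 1 with 2: 1 XOR 2 = 3
XOR 3 with 6: 3 XOR 6 = 5
XOR 5 with 7: 5 XOR 7 = 2
XOR 2 with 10: 2 XOR 10 = 8
Nim-value = 8

8


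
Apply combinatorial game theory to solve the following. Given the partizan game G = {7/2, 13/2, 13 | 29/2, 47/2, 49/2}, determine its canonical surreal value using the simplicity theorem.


Left options: {7/2, 13/2, 13}, max = 13
Right options: {29/2, 47/2, 49/2}, min = 29/2
All options are numbers and max(Left) < min(Right), so by the simplicity theorem the value is the simplest (earliest-born) number strictly between 13 and 29/2.
The only integer strictly between 13 and 29/2 is 14.
No non-integer in the interval can be simpler: if x is a non-integer in the interval, then floor(x) or ceil(x) also lies in the interval (the interval contains an integer), and both are proper prefixes of x's sign expansion, i.e. born earlier. So the game value is 14.
Game value = 14

14


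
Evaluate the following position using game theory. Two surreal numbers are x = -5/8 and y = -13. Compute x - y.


x = -5/8, y = -13
Converting to common denominator: 8
x = -5/8, y = -104/8
x - y = -5/8 - -13 = 99/8

99/8


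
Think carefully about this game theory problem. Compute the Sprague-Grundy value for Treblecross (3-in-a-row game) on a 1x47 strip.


Treblecross: place X on empty cells; 3-in-a-row wins.
Playing within two cells of an existing X lets the opponent win at once, so sensible play treats the cells i-2..i+2 around each X as dead. The player left with no safe cell loses, so this is a normal-play take-away game on strips of safe cells.
Placing X at cell i (0-indexed) of a strip of k safe cells leaves independent strips of sizes max(0, i-2) and max(0, k-i-3). Hence G(k) = mex{ G(max(0,i-2)) XOR G(max(0,k-i-3)) : 0 <= i < k }, with G(0) = 0.
G(1): splits (0,0):0^0=0 -> mex({0}) = 1
G(2): splits (0,0):0^0=0 -> mex({0}) = 1
G(3): splits (0,0):0^0=0 -> mex({0}) = 1
G(4): splits (0,1):0^1=1 (0,0):0^0=0 -> mex({0, 1}) = 2
G(5): splits (0,2):0^1=1 (0,1):0^1=1 (0,0):0^0=0 -> mex({0, 1}) = 2
G(6) = mex({1}) = 0
G(7) = mex({0, 1, 2}) = 3
G(8) = mex({0, 1, 2}) = 3
G(9) = mex({0, 2}) = 1
G(10) = mex({0, 2, 3}) = 1
G(11) = mex({0, 3}) = 1
G(12) = mex({1, 3}) = 0
G(13) = mex({0, 1, 2, 3}) = 4
G(14) = mex({0, 1, 2}) = 3
G(15) = mex({0, 1, 2}) = 3
G(16) = mex({0, 1, 2, 4}) = 3
G(17) = mex({0, 1, 3, 4}) = 2
G(18) = mex({0, 1, 3, 4}) = 2
G(19) = mex({0, 1, 3, 5}) = 2
G(20) = mex({0, 1, 2, 3, 5}) = 4
G(21) = mex({0, 1, 2, 3, 5}) = 4
G(22) = mex({1, 2, 6}) = 0
G(23) = mex({0, 1, 2, 3, 4, 6}) = 5
G(24) = mex({0, 1, 2, 3, 4}) = 5
G(25) = mex({0, 1, 3, 4, 7}) = 2
G(26) = mex({0, 1, 3, 4, 5, 7}) = 2
G(27) = mex({0, 1, 3, 5}) = 2
G(28) = mex({0, 1, 2, 5}) = 3
G(29) = mex({0, 1, 2, 4, 5, 6}) = 3
G(30) = mex({1, 2, 4, 6}) = 0
G(31) = mex({0, 1, 2, 3, 4, 6}) = 5
G(32) = mex({1, 2, 3, 4, 7}) = 0
G(33) = mex({0, 3, 7}) = 1
G(34) = mex({0, 2, 3, 5, 7}) = 1
G(35) = mex({0, 2, 3, 5, 6}) = 1
G(36) = mex({0, 1, 2, 5, 6}) = 3
G(37) = mex({0, 1, 2, 4, 5, 6}) = 3
G(38) = mex({0, 1, 2, 4}) = 3
G(39) = mex({0, 1, 2, 3, 4, 7}) = 5
G(40) = mex({0, 1, 2, 3, 4, 5, 7}) = 6
G(41) = mex({0, 1, 2, 3, 5, 7}) = 4
G(42) = mex({0, 1, 2, 3, 5, 6, 7}) = 4
G(43) = mex({0, 2, 3, 5, 6}) = 1
G(44) = mex({1, 2, 3, 4, 5, 6}) = 0
G(45) = mex({0, 1, 2, 3, 4, 6, 7}) = 5
G(46) = mex({0, 1, 2, 3, 4, 7}) = 5
G(47) = mex({0, 1, 2, 3, 4, 5, 7}) = 6
Therefore G(47) = 6.

6


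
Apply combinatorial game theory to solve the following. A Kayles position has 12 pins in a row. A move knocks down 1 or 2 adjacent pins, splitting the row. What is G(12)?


Kayles: a move removes 1 or 2 adjacent pins from a contiguous row.
Removing pins from a row of k leaves two independent rows (a, b) with a + b = k - 1 (one pin) or a + b = k - 2 (two pins); an end removal gives a = 0.
By Sprague-Grundy, G(k) = mex{ G(a) XOR G(b) } over all these splits. G(0) = 0.
G(1): splits (0,0):0^0=0 -> mex({0}) = 1
G(2): splits (0,1):0^1=1 (0,0):0^0=0 -> mex({0, 1}) = 2
G(3): splits (0,2):0^2=2 (1,1):1^1=0 (0,1):0^1=1 -> mex({0, 1, 2}) = 3
G(4): splits (0,3):0^3=3 (1,2):1^2=3 (0,2):0^2=2 (1,1):1^1=0 -> mex({0, 2, 3}) = 1
G(5): splits (0,4):0^1=1 (1,3):1^3=2 (2,2):2^2=0 (0,3):0^3=3 (1,2):1^2=3 -> mex({0, 1, 2, 3}) = 4
G(6) = mex({0, 1, 2, 4}) = 3
G(7) = mex({0, 1, 3, 4, 5}) = 2
G(8) = mex({0, 2, 3, 5, 6}) = 1
G(9) = mex({0, 1, 2, 3, 6, 7}) = 4
G(10) = mex({0, 1, 3, 4, 5, 7}) = 2
G(11) = mex({0, 1, 2, 3, 4, 5}) = 6
G(12) = mex({0, 1, 2, 3, 5, 6, 7}) = 4
Therefore G(12) = 4.

4


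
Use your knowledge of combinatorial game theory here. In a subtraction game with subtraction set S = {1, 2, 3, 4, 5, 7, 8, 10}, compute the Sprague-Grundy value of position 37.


The subtraction set is S = {1, 2, 3, 4, 5, 7, 8, 10}.
G(k) = mex{ G(k - s) : s in S, s <= k }. We compute iteratively: G(0) = 0.
G(1) = mex({0}) = 1
G(2) = mex({0, 1}) = 2
G(3) = mex({0, 1, 2}) = 3
G(4) = mex({0, 1, 2, 3}) = 4
G(5) = mex({0, 1, 2, 3, 4}) = 5
G(6) = mex({1, 2, 3, 4, 5}) = 0
G(7) = mex({0, 2, 3, 4, 5}) = 1
G(8) = mex({0, 1, 3, 4, 5}) = 2
G(9) = mex({0, 1, 2, 4, 5}) = 3
G(10) = mex({0, 1, 2, 3, 5}) = 4
G(11) = mex({0, 1, 2, 3, 4}) = 5
G(12) = mex({1, 2, 3, 4, 5}) = 0
G(13) = mex({0, 2, 3, 4, 5}) = 1
G(14) = mex({0, 1, 3, 4, 5}) = 2
G(15) = mex({0, 1, 2, 4, 5}) = 3
Observe that G(6)..G(15) = 0, 1, 2, 3, 4, 5, 0, 1, 2, 3 repeats G(0)..G(9) = 0, 1, 2, 3, 4, 5, 0, 1, 2, 3.
For k >= max(S) = 10, G(k) is determined by the previous 10 values G(k-10)..G(k-1); a window of 10 consecutive values has recurred shifted by 6, so by induction G(k + 6) = G(k) for all k >= 0: the sequence is periodic from the start with period 6.
One period: G(0..5) = 0, 1, 2, 3, 4, 5.
37 mod 6 = 1, so G(37) = G(1) = 1.

1


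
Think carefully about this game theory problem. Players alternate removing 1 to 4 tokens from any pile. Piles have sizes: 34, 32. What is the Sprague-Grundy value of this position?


Subtraction set: {1, 2, 3, 4}
For this subtraction set, G(n) = n mod 5 (period = max + 1 = 5).
Pile 1 (size 34): G(34) = 34 mod 5 = 4
Pile 2 (size 32): G(32) = 32 mod 5 = 2
Total Grundy value = XOR of all: 4 XOR 2 = 6

6


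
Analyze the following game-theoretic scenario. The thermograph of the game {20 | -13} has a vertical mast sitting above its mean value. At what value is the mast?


Game = {20 | -13}, a switch {a | b} with numbers a > b.
Its thermograph has left wall a - t and right wall b + t, which meet at t = (a - b)/2, where both equal (a + b)/2. So the mast (mean value) is at (a + b)/2.
Mean = (20 + (-13))/2 = 7/2 = 7/2

7/2


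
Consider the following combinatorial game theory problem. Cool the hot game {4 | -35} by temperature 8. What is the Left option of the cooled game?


Original game: {4 | -35} (a switch {a | b} with a > b).
Cooling by t (for t below the temperature (a - b)/2 = 39/2) taxes each move by t: {a | b} cooled by t is {a - t | b + t}.
Cooling amount: t = 8
Cooled Left option: 4 - 8 = -4
Cooled Right option: -35 + 8 = -27
Cooled game: {-4 | -27}
Left option = -4

-4


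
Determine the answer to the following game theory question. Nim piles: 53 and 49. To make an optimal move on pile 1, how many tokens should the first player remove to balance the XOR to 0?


Piles: 53 and 49
Current XOR: 53 XOR 49 = 4 (non-zero, so this is an N-position).
To make the XOR zero, we need to find a move that balances the piles.
For pile 1 (size 53): target = 53 XOR 4 = 49
We reduce pile 1 from 53 to 49.
Tokens removed: 53 - 49 = 4
Verification: 49 XOR 49 = 0

4


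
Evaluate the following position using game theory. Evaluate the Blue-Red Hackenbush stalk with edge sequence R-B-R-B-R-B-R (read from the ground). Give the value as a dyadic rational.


Edges (from ground): R-B-R-B-R-B-R
By Berlekamp's sign-expansion rule, a Blue-Red Hackenbush stalk has the value of the surreal number whose sign sequence is the edge sequence with B -> + and R -> -.
Sign sequence: -+-+-+-
Trace the sign expansion in the surreal number tree, starting from 0:
Edge 1: R (sign -) -> bounds (-inf, 0), value = -1
Edge 2: B (sign +) -> bounds (-1, 0), value = -1/2
Edge 3: R (sign -) -> bounds (-1, -1/2), value = -3/4
Edge 4: B (sign +) -> bounds (-3/4, -1/2), value = -5/8
Edge 5: R (sign -) -> bounds (-3/4, -5/8), value = -11/16
Edge 6: B (sign +) -> bounds (-11/16, -5/8), value = -21/32
Edge 7: R (sign -) -> bounds (-11/16, -21/32), value = -43/64
Game value = -43/64

-43/64


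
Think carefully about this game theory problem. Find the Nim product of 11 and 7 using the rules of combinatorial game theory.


Nim multiplication is bilinear over XOR: (u XOR v) * w = (u*w) XOR (v*w).
So we split each operand into its bit components and XOR the pairwise Nim products.
11 = 1 + 2 + 8 (as XOR of powers of 2).
7 = 1 + 2 + 4 (as XOR of powers of 2).
Using the standard Nim-product table on single bits:
  2*2 = 3,   2*4 = 8,   2*8 = 12,
  4*4 = 6,   4*8 = 11,  8*8 = 13,
and  1*x = x (identity), k*l = l*k (commutative).
Pairwise Nim products:
  1 * 1 = 1
  1 * 2 = 2
  1 * 4 = 4
  2 * 1 = 2
  2 * 2 = 3
  2 * 4 = 8
  8 * 1 = 8
  8 * 2 = 12
  8 * 4 = 11
XOR them: 1 XOR 2 XOR 4 XOR 2 XOR 3 XOR 8 XOR 8 XOR 12 XOR 11 = 1.
Result: 11 * 7 = 1 (in Nim).

1


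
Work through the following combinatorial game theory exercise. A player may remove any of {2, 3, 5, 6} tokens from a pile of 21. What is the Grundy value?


The subtraction set is S = {2, 3, 5, 6}.
G(k) = mex{ G(k - s) : s in S, s <= k }. We compute iteratively: G(0) = 0.
G(1) = mex({}) = 0
G(2) = mex({0}) = 1
G(3) = mex({0}) = 1
G(4) = mex({0, 1}) = 2
G(5) = mex({0, 1}) = 2
G(6) = mex({0, 1, 2}) = 3
G(7) = mex({0, 1, 2}) = 3
G(8) = mex({1, 2, 3}) = 0
G(9) = mex({1, 2, 3}) = 0
G(10) = mex({0, 2, 3}) = 1
G(11) = mex({0, 2, 3}) = 1
G(12) = mex({0, 1, 3}) = 2
G(13) = mex({0, 1, 3}) = 2
Observe that G(8)..G(13) = 0, 0, 1, 1, 2, 2 repeats G(0)..G(5) = 0, 0, 1, 1, 2, 2.
For k >= max(S) = 6, G(k) is determined by the previous 6 values G(k-6)..G(k-1); a window of 6 consecutive values has recurred shifted by 8, so by induction G(k + 8) = G(k) for all k >= 0: the sequence is periodic from the start with period 8.
One period: G(0..7) = 0, 0, 1, 1, 2, 2, 3, 3.
21 mod 8 = 5, so G(21) = G(5) = 2.

2


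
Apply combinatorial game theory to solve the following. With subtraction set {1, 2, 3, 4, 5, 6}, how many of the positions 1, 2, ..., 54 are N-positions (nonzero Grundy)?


Subtraction set S = {1, 2, 3, 4, 5, 6}, so G(n) = n mod 7.
G(n) = 0 when n is a multiple of 7.
Multiples of 7 in [1, 54]: 7
N-positions (nonzero Grundy) = 54 - 7 = 47

47


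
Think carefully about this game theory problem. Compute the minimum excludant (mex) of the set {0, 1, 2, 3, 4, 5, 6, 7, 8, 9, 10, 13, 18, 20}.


Set = {0, 1, 2, 3, 4, 5, 6, 7, 8, 9, 10, 13, 18, 20}
0 is in the set.
1 is in the set.
2 is in the set.
3 is in the set.
4 is in the set.
5 is in the set.
6 is in the set.
7 is in the set.
8 is in the set.
9 is in the set.
10 is in the set.
11 is NOT in the set. This is the mex.
mex = 11

11


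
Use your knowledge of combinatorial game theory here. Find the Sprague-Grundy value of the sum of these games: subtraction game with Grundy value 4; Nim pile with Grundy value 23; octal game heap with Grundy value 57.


By the Sprague-Grundy theorem, the Grundy value of a sum of games is the XOR of individual Grundy values.
subtraction game: Grundy value = 4. Running XOR: 0 XOR 4 = 4
Nim pile: Grundy value = 23. Running XOR: 4 XOR 23 = 19
octal game heap: Grundy value = 57. Running XOR: 19 XOR 57 = 42
The combined Grundy value is 42.

42


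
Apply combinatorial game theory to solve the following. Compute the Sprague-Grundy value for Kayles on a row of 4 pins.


Kayles: a move removes 1 or 2 adjacent pins from a contiguous row.
Removing pins from a row of k leaves two independent rows (a, b) with a + b = k - 1 (one pin) or a + b = k - 2 (two pins); an end removal gives a = 0.
By Sprague-Grundy, G(k) = mex{ G(a) XOR G(b) } over all these splits. G(0) = 0.
G(1): splits (0,0):0^0=0 -> mex({0}) = 1
G(2): splits (0,1):0^1=1 (0,0):0^0=0 -> mex({0, 1}) = 2
G(3): splits (0,2):0^2=2 (1,1):1^1=0 (0,1):0^1=1 -> mex({0, 1, 2}) = 3
G(4): splits (0,3):0^3=3 (1,2):1^2=3 (0,2):0^2=2 (1,1):1^1=0 -> mex({0, 2, 3}) = 1
Therefore G(4) = 1.

1


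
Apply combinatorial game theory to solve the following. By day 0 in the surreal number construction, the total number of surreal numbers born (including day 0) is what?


Day 0: {|} = 0 is born. Count = 1.
Day n: the number of surreal numbers born by day n is 2^(n+1) - 1.
By day 0: 2^1 - 1 = 1
By day 0: 1 surreal numbers.

1


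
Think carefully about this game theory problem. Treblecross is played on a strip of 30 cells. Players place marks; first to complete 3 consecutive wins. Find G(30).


Treblecross: place X on empty cells; 3-in-a-row wins.
Playing within two cells of an existing X lets the opponent win at once, so sensible play treats the cells i-2..i+2 around each X as dead. The player left with no safe cell loses, so this is a normal-play take-away game on strips of safe cells.
Placing X at cell i (0-indexed) of a strip of k safe cells leaves independent strips of sizes max(0, i-2) and max(0, k-i-3). Hence G(k) = mex{ G(max(0,i-2)) XOR G(max(0,k-i-3)) : 0 <= i < k }, with G(0) = 0.
G(1): splits (0,0):0^0=0 -> mex({0}) = 1
G(2): splits (0,0):0^0=0 -> mex({0}) = 1
G(3): splits (0,0):0^0=0 -> mex({0}) = 1
G(4): splits (0,1):0^1=1 (0,0):0^0=0 -> mex({0, 1}) = 2
G(5): splits (0,2):0^1=1 (0,1):0^1=1 (0,0):0^0=0 -> mex({0, 1}) = 2
G(6) = mex({1}) = 0
G(7) = mex({0, 1, 2}) = 3
G(8) = mex({0, 1, 2}) = 3
G(9) = mex({0, 2}) = 1
G(10) = mex({0, 2, 3}) = 1
G(11) = mex({0, 3}) = 1
G(12) = mex({1, 3}) = 0
G(13) = mex({0, 1, 2, 3}) = 4
G(14) = mex({0, 1, 2}) = 3
G(15) = mex({0, 1, 2}) = 3
G(16) = mex({0, 1, 2, 4}) = 3
G(17) = mex({0, 1, 3, 4}) = 2
G(18) = mex({0, 1, 3, 4}) = 2
G(19) = mex({0, 1, 3, 5}) = 2
G(20) = mex({0, 1, 2, 3, 5}) = 4
G(21) = mex({0, 1, 2, 3, 5}) = 4
G(22) = mex({1, 2, 6}) = 0
G(23) = mex({0, 1, 2, 3, 4, 6}) = 5
G(24) = mex({0, 1, 2, 3, 4}) = 5
G(25) = mex({0, 1, 3, 4, 7}) = 2
G(26) = mex({0, 1, 3, 4, 5, 7}) = 2
G(27) = mex({0, 1, 3, 5}) = 2
G(28) = mex({0, 1, 2, 5}) = 3
G(29) = mex({0, 1, 2, 4, 5, 6}) = 3
G(30) = mex({1, 2, 4, 6}) = 0
Therefore G(30) = 0.

0


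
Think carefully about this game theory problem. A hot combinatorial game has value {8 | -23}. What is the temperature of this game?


The game is {8 | -23}, a switch {a | b} with numbers a > b.
Cooling {a | b} by t gives {a - t | b + t}, which stops being hot when a - t = b + t, i.e. at t = (a - b)/2. So the temperature of a switch is (a - b)/2.
Temperature = (Left option - Right option) / 2
= (8 - (-23)) / 2
= 31 / 2
= 31/2

31/2


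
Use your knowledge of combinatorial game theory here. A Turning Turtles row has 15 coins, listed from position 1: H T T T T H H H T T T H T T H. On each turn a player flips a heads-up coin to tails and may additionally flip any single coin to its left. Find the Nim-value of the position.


Coins: H T T T T H H H T T T H T T H
Key fact: a single head at position k behaves exactly like a Nim heap of size k (turning it to T and optionally flipping a coin at j < k corresponds to moving the heap from k to j, or to 0), and heads combine as a disjunctive sum (two heads at the same place would cancel, matching j XOR j = 0). So the Nim-value is the XOR of the 1-indexed positions of the heads.
Face-up positions (1-indexed): [1, 6, 7, 8, 12, 15]
XOR 0 with 1: 0 XOR 1 = 1
XOR 1 with 6: 1 XOR 6 = 7
XOR 7 with 7: 7 XOR 7 = 0
XOR 0 with 8: 0 XOR 8 = 8
XOR 8 with 12: 8 XOR 12 = 4
XOR 4 with 15: 4 XOR 15 = 11
Nim-value = 11

11


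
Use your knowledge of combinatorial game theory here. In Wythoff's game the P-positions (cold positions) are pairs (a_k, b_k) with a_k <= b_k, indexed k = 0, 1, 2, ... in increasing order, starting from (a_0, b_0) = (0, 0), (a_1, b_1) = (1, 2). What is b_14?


By Wythoff's theorem, a_k = floor(k * phi) and b_k = floor(k * phi^2) = a_k + k, where phi = (1 + sqrt(5))/2 is the golden ratio.
phi = (1 + sqrt(5))/2 = 1.618034
phi^2 = phi + 1 = 2.618034
k = 14
k * phi^2 = 14 * 2.618034 = 36.652476
b_14 = floor(k * phi^2) = 36 (check: a_14 + k = 22 + 14 = 36)

36


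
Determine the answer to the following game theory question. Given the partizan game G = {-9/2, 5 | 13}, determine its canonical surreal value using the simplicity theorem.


Left options: {-9/2, 5}, max = 5
Right options: {13}, min = 13
All options are numbers and max(Left) < min(Right), so by the simplicity theorem the value is the simplest (earliest-born) number strictly between 5 and 13.
Integers 6 through 12 all lie strictly between 5 and 13.
Among integers, the simplest (lowest birthday = smallest |n|; 0 is born on day 0, +-n on day n) is 6.
No non-integer in the interval can be simpler: if x is a non-integer in the interval, then floor(x) or ceil(x) also lies in the interval (the interval contains an integer), and both are proper prefixes of x's sign expansion, i.e. born earlier. So the game value is 6.
Game value = 6

6


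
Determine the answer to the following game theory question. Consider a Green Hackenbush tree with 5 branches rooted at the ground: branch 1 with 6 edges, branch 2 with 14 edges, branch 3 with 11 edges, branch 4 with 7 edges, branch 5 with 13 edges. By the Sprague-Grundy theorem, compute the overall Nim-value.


The tree has 5 branches from the ground vertex.
In Green Hackenbush, the Nim-value of a simple path of length k is k.
Branch 1: length 6, Nim-value = 6
Branch 2: length 14, Nim-value = 14
Branch 3: length 11, Nim-value = 11
Branch 4: length 7, Nim-value = 7
Branch 5: length 13, Nim-value = 13
Total Nim-value = XOR of all branch values:
0 XOR 6 = 6
6 XOR 14 = 8
8 XOR 11 = 3
3 XOR 7 = 4
4 XOR 13 = 9
Nim-value of the tree = 9

9


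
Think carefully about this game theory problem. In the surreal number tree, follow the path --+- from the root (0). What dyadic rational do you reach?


Sign expansion: --+-
Rule: track bounds (lo, hi), initially (-inf, +inf). On '+', the current value becomes lo and we move to the simplest number in (value, hi): value + 1 if hi = +inf, otherwise the midpoint (value + hi)/2. On '-', the current value becomes hi and we move to value - 1 if lo = -inf, otherwise the midpoint (lo + value)/2.
Start at 0.
Step 1: sign = -, move left. Bounds: (-inf, 0). Value = -1
Step 2: sign = -, move left. Bounds: (-inf, -1). Value = -2
Step 3: sign = +, move right. Bounds: (-2, -1). Value = -3/2
Step 4: sign = -, move left. Bounds: (-2, -3/2). Value = -7/4
The surreal number with sign expansion --+- is -7/4.

-7/4


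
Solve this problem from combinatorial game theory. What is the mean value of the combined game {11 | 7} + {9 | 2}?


G1 = {11 | 7}, G2 = {9 | 2}
Each is a switch {a | b} with numbers a > b; its mean value is (a + b)/2, and mean value is additive over game sums: m(G1 + G2) = m(G1) + m(G2).
Mean of G1 = (11 + (7))/2 = 18/2 = 9
Mean of G2 = (9 + (2))/2 = 11/2 = 11/2
Mean of G1 + G2 = 9 + 11/2 = 29/2

29/2


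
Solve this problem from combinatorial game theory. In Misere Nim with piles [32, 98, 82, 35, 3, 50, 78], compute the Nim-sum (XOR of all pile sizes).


We need the XOR (exclusive or) of all pile sizes.
After XOR-ing pile 1 (size 32): 0 XOR 32 = 32
After XOR-ing pile 2 (size 98): 32 XOR 98 = 66
After XOR-ing pile 3 (size 82): 66 XOR 82 = 16
After XOR-ing pile 4 (size 35): 16 XOR 35 = 51
After XOR-ing pile 5 (size 3): 51 XOR 3 = 48
After XOR-ing pile 6 (size 50): 48 XOR 50 = 2
After XOR-ing pile 7 (size 78): 2 XOR 78 = 76
The Nim-value of this position is 76.

76


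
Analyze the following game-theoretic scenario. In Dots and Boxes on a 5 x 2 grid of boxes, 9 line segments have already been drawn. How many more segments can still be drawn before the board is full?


Grid: 5 x 2 boxes, i.e. 6 rows and 3 columns of dots.
Horizontal edges: (rows + 1) * cols = 6 * 2 = 12
Vertical edges: rows * (cols + 1) = 5 * 3 = 15
Total edges: 12 + 15 = 27
Edges drawn: 9
Remaining: 27 - 9 = 18

18


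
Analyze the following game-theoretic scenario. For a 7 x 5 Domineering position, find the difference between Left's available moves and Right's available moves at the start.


Board is 7 x 5 (rows x cols).
Left (vertical) placements: (rows-1) * cols = 6 * 5 = 30
Right (horizontal) placements: rows * (cols-1) = 7 * 4 = 28
Advantage = Left - Right = 30 - 28 = 2

2


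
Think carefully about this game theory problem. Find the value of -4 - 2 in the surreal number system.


x = -4, y = 2
x - y = -4 - 2 = -6

-6


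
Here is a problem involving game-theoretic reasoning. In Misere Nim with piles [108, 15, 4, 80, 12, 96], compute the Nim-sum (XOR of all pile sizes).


We need the XOR (exclusive or) of all pile sizes.
After XOR-ing pile 1 (size 108): 0 XOR 108 = 108
After XOR-ing pile 2 (size 15): 108 XOR 15 = 99
After XOR-ing pile 3 (size 4): 99 XOR 4 = 103
After XOR-ing pile 4 (size 80): 103 XOR 80 = 55
After XOR-ing pile 5 (size 12): 55 XOR 12 = 59
After XOR-ing pile 6 (size 96): 59 XOR 96 = 91
The Nim-value of this position is 91.

91
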